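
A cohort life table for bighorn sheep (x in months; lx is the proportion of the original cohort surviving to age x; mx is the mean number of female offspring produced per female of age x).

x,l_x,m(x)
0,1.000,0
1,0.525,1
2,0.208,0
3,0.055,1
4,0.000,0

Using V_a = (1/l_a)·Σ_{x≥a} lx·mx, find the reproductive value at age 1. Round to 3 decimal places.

lx·mx for x ≥ 1: 0.525, 0, 0.055, 0 → sum = 0.58
V_1 = 0.58 / l_1 = 0.58 / 0.525 = 1.104762… → 1.105

1.105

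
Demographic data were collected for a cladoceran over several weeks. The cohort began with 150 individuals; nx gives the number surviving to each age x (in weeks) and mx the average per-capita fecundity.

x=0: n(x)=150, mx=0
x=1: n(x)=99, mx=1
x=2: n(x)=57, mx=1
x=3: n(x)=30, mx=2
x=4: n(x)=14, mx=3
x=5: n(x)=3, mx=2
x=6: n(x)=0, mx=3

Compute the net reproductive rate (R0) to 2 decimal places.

1.76

lx = nx/n0 = nx/150: 1, 0.66, 0.38, 0.2, 0.09333…, 0.02, 0
lx·mx by age: 0, 0.66, 0.38, 0.4, 0.28…, 0.04, 0
R0 = Σ lx·mx = 1.76… → 1.76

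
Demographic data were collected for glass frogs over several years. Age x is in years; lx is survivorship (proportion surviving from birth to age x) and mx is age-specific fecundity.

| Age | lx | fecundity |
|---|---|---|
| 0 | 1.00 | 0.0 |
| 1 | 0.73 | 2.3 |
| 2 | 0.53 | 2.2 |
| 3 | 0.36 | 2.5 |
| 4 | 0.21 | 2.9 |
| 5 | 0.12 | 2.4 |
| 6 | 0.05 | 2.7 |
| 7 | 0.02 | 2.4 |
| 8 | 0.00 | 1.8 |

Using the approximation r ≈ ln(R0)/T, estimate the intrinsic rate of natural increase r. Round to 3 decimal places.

R0 = Σ lx·mx = 0 + 1.679 + 1.166 + 0.9 + 0.609 + 0.288 + 0.135 + 0.048 + 0 = 4.825
Σ x·lx·mx = 11.733; T = 11.733/4.825 = 2.43171…
r ≈ ln(R0)/T = ln(4.825)/2.43171… = 0.6472… → 0.647

0.647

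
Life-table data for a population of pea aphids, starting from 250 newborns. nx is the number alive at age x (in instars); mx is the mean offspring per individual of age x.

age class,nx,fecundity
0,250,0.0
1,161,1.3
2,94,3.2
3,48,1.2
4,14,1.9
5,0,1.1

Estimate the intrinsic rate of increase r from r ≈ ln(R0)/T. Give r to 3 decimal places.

0.472

lx = nx/n0 = nx/250: 1, 0.644, 0.376, 0.192, 0.056, 0
R0 = Σ lx·mx = 0 + 0.8372 + 1.2032 + 0.2304 + 0.1064 + 0 = 2.3772
Σ x·lx·mx = 4.3604; T = 4.3604/2.3772 = 1.83426…
r ≈ ln(R0)/T = ln(2.3772)/1.83426… = 0.47208… → 0.472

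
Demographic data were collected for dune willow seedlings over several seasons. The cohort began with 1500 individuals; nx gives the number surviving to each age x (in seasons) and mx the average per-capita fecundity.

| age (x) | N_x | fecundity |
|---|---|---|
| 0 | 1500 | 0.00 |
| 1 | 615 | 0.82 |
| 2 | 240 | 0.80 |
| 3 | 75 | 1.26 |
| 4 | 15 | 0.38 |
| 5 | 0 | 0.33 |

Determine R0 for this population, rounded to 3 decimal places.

0.531

lx = nx/n0 = nx/1500: 1, 0.41, 0.16, 0.05, 0.01, 0
lx·mx by age: 0, 0.3362, 0.128, 0.063, 0.0038, 0
R0 = Σ lx·mx = 0.531 → 0.531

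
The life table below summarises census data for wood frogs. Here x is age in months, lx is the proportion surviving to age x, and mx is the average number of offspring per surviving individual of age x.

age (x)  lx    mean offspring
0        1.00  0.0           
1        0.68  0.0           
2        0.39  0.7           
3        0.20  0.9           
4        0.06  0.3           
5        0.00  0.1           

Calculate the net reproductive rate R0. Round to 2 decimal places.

lx·mx by age: 0, 0, 0.273, 0.18, 0.018, 0
R0 = Σ lx·mx = 0.471 → 0.47

0.47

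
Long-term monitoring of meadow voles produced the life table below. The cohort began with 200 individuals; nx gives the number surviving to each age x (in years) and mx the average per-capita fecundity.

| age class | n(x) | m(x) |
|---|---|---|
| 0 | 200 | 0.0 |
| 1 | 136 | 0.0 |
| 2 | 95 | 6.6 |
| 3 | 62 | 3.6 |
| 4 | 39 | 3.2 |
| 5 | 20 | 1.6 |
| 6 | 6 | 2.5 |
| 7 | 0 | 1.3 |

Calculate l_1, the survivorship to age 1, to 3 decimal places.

0.680

l_1 = n_1/n_0 = 136/200 = 0.68 → 0.680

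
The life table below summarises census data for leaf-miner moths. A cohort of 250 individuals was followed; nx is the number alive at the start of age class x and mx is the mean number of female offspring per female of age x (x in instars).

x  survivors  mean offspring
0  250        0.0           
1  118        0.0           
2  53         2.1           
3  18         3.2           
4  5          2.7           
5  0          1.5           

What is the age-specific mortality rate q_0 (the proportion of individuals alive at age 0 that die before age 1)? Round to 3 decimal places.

0.528

lx = nx/n0 = nx/250: 1, 0.472, 0.212, 0.072, 0.02, 0
q_0 = (l_0 − l_1) / l_0 = (1 − 0.472) / 1
     = 0.528 / 1 = 0.528 → 0.528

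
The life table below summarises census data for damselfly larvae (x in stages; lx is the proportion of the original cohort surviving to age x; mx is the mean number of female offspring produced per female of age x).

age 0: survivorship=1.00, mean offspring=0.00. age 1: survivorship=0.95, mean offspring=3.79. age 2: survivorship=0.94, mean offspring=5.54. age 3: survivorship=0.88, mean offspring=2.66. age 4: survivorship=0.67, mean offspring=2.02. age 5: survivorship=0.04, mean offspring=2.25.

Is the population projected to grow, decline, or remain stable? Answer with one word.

R0 = Σ lx·mx = 0 + 3.6005 + 5.2076 + 2.3408 + 1.3534 + 0.09 = 12.5923
R0 > 1, so the population is growing.

growing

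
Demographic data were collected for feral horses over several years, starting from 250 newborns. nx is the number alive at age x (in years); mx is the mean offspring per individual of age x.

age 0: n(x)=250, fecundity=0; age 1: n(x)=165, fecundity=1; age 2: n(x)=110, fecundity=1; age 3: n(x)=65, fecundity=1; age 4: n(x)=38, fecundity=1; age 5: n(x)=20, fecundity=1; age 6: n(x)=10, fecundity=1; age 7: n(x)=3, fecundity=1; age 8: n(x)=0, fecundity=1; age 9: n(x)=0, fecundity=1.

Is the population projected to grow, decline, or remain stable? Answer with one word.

lx = nx/n0 = nx/250: 1, 0.66, 0.44, 0.26, 0.152, 0.08, 0.04, 0.012, 0, 0
R0 = Σ lx·mx = 0 + 0.66 + 0.44 + 0.26 + 0.152 + 0.08 + 0.04 + 0.012 + 0 + 0 = 1.644
R0 > 1, so the population is growing.

growing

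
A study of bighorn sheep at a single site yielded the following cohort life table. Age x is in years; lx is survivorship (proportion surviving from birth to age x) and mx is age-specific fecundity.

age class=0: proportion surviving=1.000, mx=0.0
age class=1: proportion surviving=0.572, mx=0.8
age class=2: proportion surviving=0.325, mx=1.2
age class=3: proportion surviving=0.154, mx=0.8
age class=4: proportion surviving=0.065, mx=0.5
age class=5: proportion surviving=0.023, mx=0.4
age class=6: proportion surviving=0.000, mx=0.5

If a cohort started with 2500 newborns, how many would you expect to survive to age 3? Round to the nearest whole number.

385

Expected survivors = N0 · l_3 = 2500 × 0.154 = 385 → 385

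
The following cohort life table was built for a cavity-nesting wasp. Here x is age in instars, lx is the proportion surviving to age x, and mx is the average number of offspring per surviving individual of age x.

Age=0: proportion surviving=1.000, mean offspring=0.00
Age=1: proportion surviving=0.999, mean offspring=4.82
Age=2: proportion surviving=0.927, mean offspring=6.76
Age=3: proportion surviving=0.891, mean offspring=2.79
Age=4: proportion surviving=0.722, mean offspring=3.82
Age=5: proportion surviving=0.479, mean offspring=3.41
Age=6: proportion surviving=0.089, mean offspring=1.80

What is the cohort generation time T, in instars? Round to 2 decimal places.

lx·mx: 0, 4.81518, 6.26652, 2.48589, 2.75804, 1.63339, 0.1602 → R0 = 18.11922
x·lx·mx: 0, 4.81518, 12.53304, 7.45767, 11.03216, 8.16695, 0.9612 → Σ = 44.9662
T = 44.9662 / 18.11922 = 2.481685… → 2.48

2.48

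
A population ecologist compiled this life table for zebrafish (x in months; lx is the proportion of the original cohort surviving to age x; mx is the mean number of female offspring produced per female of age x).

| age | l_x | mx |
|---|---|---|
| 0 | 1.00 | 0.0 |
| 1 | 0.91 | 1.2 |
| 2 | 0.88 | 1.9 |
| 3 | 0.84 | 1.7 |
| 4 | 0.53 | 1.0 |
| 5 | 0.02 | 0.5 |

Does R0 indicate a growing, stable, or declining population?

R0 = Σ lx·mx = 0 + 1.092 + 1.672 + 1.428 + 0.53 + 0.01 = 4.732
R0 > 1, so the population is growing.

growing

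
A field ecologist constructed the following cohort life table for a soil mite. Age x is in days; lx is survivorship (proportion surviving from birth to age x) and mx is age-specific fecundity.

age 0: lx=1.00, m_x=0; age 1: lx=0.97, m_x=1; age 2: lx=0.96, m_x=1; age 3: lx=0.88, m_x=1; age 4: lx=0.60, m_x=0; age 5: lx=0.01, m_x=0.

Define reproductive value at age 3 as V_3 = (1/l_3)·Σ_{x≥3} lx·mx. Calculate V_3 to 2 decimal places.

1.00

lx·mx for x ≥ 3: 0.88, 0, 0 → sum = 0.88
V_3 = 0.88 / l_3 = 0.88 / 0.88 = 1 → 1.00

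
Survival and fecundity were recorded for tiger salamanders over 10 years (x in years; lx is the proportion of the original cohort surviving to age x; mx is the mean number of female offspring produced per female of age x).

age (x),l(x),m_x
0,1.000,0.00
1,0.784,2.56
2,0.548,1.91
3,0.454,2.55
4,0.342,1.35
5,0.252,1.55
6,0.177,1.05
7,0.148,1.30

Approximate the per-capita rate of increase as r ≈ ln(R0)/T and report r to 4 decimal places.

0.6664

R0 = Σ lx·mx = 0 + 2.00704 + 1.04668 + 1.1577 + 0.4617 + 0.3906 + 0.18585 + 0.1924 = 5.44197
Σ x·lx·mx = 13.8352; T = 13.8352/5.44197 = 2.54231…
r ≈ ln(R0)/T = ln(5.44197)/2.54231… = 0.666377… → 0.6664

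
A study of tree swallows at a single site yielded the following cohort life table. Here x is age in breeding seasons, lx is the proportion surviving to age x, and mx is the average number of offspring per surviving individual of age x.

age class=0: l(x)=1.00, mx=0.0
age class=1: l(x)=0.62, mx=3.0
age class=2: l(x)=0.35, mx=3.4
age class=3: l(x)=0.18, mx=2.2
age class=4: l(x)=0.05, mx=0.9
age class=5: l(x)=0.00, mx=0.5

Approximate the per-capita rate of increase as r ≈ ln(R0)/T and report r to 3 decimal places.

R0 = Σ lx·mx = 0 + 1.86 + 1.19 + 0.396 + 0.045 + 0 = 3.491
Σ x·lx·mx = 5.608; T = 5.608/3.491 = 1.60642…
r ≈ ln(R0)/T = ln(3.491)/1.60642… = 0.77825… → 0.778

0.778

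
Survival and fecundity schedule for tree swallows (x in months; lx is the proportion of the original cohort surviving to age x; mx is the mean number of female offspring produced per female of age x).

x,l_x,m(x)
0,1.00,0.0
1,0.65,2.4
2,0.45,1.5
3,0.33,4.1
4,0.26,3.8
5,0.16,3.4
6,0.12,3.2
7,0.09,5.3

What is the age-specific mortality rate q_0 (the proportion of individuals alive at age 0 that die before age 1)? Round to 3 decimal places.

q_0 = (l_0 − l_1) / l_0 = (1 − 0.65) / 1
     = 0.35 / 1 = 0.35 → 0.350

0.350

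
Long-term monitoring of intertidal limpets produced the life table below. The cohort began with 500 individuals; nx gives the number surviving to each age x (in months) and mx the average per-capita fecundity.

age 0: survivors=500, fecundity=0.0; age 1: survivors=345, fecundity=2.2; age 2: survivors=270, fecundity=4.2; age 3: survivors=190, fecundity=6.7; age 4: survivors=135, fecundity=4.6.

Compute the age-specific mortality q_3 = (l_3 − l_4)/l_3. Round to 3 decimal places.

lx = nx/n0 = nx/500: 1, 0.69, 0.54, 0.38, 0.27
q_3 = (l_3 − l_4) / l_3 = (0.38 − 0.27) / 0.38
     = 0.11 / 0.38 = 0.289474… → 0.289

0.289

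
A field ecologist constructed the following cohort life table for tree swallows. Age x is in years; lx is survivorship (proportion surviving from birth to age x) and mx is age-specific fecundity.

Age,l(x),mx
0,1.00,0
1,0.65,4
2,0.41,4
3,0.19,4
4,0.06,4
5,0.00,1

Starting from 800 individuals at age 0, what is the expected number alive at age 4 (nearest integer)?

Expected survivors = N0 · l_4 = 800 × 0.06 = 48 → 48

48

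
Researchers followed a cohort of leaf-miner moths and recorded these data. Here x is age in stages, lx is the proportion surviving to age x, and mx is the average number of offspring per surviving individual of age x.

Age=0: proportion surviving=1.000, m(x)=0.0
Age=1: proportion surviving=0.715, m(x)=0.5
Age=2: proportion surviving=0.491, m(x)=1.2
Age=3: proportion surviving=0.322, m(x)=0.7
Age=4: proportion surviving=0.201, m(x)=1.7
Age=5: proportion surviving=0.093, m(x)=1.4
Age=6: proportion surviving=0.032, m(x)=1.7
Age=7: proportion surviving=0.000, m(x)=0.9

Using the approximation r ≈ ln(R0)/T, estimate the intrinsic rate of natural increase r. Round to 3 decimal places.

0.197

R0 = Σ lx·mx = 0 + 0.3575 + 0.5892 + 0.2254 + 0.3417 + 0.1302 + 0.0544 + 0 = 1.6984
Σ x·lx·mx = 4.5563; T = 4.5563/1.6984 = 2.6827…
r ≈ ln(R0)/T = ln(1.6984)/2.6827… = 0.19745… → 0.197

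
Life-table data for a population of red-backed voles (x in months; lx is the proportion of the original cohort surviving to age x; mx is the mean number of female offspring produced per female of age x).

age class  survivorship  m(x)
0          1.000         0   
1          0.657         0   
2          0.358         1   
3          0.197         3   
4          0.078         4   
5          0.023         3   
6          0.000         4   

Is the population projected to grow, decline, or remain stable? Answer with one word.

growing

R0 = Σ lx·mx = 0 + 0 + 0.358 + 0.591 + 0.312 + 0.069 + 0 = 1.33
R0 > 1, so the population is growing.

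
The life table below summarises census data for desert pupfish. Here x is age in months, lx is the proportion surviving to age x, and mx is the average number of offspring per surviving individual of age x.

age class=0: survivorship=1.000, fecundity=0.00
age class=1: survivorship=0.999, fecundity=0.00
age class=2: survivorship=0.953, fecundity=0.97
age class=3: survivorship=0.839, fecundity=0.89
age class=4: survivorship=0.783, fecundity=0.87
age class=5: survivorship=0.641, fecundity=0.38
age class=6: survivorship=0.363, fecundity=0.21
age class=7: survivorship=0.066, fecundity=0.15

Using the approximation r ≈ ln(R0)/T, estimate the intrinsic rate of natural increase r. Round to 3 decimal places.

R0 = Σ lx·mx = 0 + 0 + 0.92441 + 0.74671 + 0.68121 + 0.24358 + 0.07623 + 0.0099 = 2.68204
Σ x·lx·mx = 8.55837; T = 8.55837/2.68204 = 3.19099…
r ≈ ln(R0)/T = ln(2.68204)/3.19099… = 0.30918… → 0.309

0.309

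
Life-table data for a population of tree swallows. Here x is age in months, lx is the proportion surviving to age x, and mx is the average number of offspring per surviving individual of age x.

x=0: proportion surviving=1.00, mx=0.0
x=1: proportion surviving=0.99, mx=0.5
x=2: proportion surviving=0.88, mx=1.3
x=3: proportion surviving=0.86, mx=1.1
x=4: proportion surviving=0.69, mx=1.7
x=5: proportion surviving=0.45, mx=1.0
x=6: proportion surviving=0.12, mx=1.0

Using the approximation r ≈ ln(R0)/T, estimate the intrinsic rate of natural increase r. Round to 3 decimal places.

R0 = Σ lx·mx = 0 + 0.495 + 1.144 + 0.946 + 1.173 + 0.45 + 0.12 = 4.328
Σ x·lx·mx = 13.283; T = 13.283/4.328 = 3.06909…
r ≈ ln(R0)/T = ln(4.328)/3.06909… = 0.47738… → 0.477

0.477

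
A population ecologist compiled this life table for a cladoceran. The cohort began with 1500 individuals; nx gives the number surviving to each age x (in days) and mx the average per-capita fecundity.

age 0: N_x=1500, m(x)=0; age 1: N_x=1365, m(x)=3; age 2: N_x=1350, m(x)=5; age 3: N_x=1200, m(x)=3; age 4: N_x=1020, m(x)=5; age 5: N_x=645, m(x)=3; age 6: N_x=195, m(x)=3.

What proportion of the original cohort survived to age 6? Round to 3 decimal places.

l_6 = n_6/n_0 = 195/1500 = 0.13 → 0.130

0.130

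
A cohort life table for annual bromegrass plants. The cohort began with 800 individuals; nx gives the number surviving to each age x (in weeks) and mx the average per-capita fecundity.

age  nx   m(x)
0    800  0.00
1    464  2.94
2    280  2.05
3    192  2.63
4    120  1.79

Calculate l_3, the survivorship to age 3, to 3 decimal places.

l_3 = n_3/n_0 = 192/800 = 0.24 → 0.240

0.240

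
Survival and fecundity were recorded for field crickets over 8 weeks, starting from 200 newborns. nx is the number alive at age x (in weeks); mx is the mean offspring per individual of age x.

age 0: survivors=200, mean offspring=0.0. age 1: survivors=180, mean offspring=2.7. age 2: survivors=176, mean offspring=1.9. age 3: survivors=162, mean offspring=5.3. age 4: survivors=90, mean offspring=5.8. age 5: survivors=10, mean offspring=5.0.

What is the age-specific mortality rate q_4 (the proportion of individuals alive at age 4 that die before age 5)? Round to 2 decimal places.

lx = nx/n0 = nx/200: 1, 0.9, 0.88, 0.81, 0.45, 0.05
q_4 = (l_4 − l_5) / l_4 = (0.45 − 0.05) / 0.45
     = 0.4 / 0.45 = 0.888889… → 0.89

0.89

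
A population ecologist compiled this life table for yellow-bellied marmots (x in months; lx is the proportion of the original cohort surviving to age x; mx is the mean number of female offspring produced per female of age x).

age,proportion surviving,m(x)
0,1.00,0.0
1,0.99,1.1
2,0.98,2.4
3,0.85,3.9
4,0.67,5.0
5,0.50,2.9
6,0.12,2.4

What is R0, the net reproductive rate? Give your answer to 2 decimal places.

lx·mx by age: 0, 1.089, 2.352, 3.315, 3.35, 1.45, 0.288
R0 = Σ lx·mx = 11.844 → 11.84

11.84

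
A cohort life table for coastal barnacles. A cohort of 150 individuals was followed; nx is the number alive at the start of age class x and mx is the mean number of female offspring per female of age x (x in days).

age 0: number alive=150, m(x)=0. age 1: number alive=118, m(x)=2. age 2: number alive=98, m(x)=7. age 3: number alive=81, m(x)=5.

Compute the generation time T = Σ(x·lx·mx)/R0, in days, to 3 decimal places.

lx = nx/n0 = nx/150: 1, 0.78667…, 0.65333…, 0.54
lx·mx: 0, 1.573333…, 4.573333…, 2.7 → R0 = 8.846667…
x·lx·mx: 0, 1.573333…, 9.146667…, 8.1 → Σ = 18.82…
T = 18.82… / 8.846667… = 2.127355… → 2.127

2.127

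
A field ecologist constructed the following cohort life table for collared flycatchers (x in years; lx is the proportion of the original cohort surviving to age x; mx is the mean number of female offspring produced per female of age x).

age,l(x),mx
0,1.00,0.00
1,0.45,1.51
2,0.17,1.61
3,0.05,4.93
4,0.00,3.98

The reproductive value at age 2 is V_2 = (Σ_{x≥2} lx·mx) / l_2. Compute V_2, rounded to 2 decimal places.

lx·mx for x ≥ 2: 0.2737, 0.2465, 0 → sum = 0.5202
V_2 = 0.5202 / l_2 = 0.5202 / 0.17 = 3.06 → 3.06

3.06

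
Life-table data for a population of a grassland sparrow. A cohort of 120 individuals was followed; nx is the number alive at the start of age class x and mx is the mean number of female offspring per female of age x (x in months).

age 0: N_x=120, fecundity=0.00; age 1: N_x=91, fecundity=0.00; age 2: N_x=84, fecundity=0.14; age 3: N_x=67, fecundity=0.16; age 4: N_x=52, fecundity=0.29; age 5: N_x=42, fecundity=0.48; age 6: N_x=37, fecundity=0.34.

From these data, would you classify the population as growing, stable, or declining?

declining

lx = nx/n0 = nx/120: 1, 0.75833…, 0.7, 0.55833…, 0.43333…, 0.35, 0.30833…
R0 = Σ lx·mx = 0 + 0 + 0.098 + 0.089333… + 0.125667… + 0.168 + 0.104833… = 0.585833…
R0 < 1, so the population is declining.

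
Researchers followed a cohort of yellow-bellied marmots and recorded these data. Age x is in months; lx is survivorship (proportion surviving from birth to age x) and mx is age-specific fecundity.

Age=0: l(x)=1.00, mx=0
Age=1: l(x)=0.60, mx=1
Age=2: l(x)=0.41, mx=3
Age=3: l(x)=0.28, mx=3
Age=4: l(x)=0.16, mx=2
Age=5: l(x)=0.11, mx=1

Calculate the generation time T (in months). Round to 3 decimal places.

2.390

lx·mx: 0, 0.6, 1.23, 0.84, 0.32, 0.11 → R0 = 3.1
x·lx·mx: 0, 0.6, 2.46, 2.52, 1.28, 0.55 → Σ = 7.41
T = 7.41 / 3.1 = 2.390323… → 2.390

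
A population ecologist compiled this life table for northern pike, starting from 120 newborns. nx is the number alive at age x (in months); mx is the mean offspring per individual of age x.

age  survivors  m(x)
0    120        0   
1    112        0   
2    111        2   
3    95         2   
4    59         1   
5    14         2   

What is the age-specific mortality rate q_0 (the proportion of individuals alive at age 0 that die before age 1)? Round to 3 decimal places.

0.067

lx = nx/n0 = nx/120: 1, 0.93333…, 0.925, 0.79167…, 0.49167…, 0.11667…
q_0 = (l_0 − l_1) / l_0 = (1 − 0.933333…) / 1
     = 0.066667… / 1 = 0.066667… → 0.067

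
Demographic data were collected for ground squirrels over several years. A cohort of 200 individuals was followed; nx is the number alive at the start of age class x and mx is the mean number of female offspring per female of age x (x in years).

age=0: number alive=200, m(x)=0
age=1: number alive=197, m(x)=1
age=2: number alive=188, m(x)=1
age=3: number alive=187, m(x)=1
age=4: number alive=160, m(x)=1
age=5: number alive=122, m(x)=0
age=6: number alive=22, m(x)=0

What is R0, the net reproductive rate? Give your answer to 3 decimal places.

3.660

lx = nx/n0 = nx/200: 1, 0.985, 0.94, 0.935, 0.8, 0.61, 0.11
lx·mx by age: 0, 0.985, 0.94, 0.935, 0.8, 0, 0
R0 = Σ lx·mx = 3.66 → 3.660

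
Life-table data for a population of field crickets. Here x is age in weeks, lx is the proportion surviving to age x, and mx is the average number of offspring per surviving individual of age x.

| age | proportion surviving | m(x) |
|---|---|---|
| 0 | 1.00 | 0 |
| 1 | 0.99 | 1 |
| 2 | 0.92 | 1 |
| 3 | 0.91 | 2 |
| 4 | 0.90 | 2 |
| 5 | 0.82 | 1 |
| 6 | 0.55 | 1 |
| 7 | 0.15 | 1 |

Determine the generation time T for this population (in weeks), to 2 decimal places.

3.40

lx·mx: 0, 0.99, 0.92, 1.82, 1.8, 0.82, 0.55, 0.15 → R0 = 7.05
x·lx·mx: 0, 0.99, 1.84, 5.46, 7.2, 4.1, 3.3, 1.05 → Σ = 23.94
T = 23.94 / 7.05 = 3.395745… → 3.40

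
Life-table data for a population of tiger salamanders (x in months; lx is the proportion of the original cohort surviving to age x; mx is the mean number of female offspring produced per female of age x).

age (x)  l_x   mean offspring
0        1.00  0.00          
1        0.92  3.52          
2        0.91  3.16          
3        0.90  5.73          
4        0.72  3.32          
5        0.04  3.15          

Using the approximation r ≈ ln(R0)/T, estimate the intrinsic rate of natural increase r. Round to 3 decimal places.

R0 = Σ lx·mx = 0 + 3.2384 + 2.8756 + 5.157 + 2.3904 + 0.126 = 13.7874
Σ x·lx·mx = 34.6522; T = 34.6522/13.7874 = 2.51332…
r ≈ ln(R0)/T = ln(13.7874)/2.51332… = 1.04394… → 1.044

1.044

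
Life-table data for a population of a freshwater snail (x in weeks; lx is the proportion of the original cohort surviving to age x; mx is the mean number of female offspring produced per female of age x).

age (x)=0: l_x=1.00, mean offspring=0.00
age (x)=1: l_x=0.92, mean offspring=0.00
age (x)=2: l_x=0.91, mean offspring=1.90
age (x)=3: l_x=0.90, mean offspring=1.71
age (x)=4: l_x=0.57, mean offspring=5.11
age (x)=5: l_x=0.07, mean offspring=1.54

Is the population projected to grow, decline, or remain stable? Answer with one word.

growing

R0 = Σ lx·mx = 0 + 0 + 1.729 + 1.539 + 2.9127 + 0.1078 = 6.2885
R0 > 1, so the population is growing.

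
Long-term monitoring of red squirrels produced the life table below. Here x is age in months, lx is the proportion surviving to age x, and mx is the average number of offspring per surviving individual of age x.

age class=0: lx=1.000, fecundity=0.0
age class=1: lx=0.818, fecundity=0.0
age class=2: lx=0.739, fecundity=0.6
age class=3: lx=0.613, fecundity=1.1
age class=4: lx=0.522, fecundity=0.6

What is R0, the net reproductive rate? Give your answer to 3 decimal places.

1.431

lx·mx by age: 0, 0, 0.4434, 0.6743, 0.3132
R0 = Σ lx·mx = 1.4309 → 1.431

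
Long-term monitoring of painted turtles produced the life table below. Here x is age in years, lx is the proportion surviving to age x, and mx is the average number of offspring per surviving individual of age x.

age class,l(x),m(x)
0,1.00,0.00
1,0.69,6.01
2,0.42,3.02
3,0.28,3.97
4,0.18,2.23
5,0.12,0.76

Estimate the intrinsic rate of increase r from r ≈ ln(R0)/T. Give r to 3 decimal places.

1.132

R0 = Σ lx·mx = 0 + 4.1469 + 1.2684 + 1.1116 + 0.4014 + 0.0912 = 7.0195
Σ x·lx·mx = 12.0801; T = 12.0801/7.0195 = 1.72093…
r ≈ ln(R0)/T = ln(7.0195)/1.72093… = 1.13235… → 1.132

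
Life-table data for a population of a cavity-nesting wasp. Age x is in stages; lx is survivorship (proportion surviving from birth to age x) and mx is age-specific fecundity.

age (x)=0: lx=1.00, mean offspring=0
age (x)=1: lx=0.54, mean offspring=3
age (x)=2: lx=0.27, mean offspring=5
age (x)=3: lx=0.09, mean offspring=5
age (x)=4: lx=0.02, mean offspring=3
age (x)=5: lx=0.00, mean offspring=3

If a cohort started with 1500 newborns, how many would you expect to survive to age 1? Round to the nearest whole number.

Expected survivors = N0 · l_1 = 1500 × 0.54 = 810 → 810

810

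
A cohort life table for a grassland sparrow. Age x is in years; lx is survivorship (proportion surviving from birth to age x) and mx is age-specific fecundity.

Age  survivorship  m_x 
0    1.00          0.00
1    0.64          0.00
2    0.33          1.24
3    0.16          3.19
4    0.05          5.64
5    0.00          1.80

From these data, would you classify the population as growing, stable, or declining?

R0 = Σ lx·mx = 0 + 0 + 0.4092 + 0.5104 + 0.282 + 0 = 1.2016
R0 > 1, so the population is growing.

growing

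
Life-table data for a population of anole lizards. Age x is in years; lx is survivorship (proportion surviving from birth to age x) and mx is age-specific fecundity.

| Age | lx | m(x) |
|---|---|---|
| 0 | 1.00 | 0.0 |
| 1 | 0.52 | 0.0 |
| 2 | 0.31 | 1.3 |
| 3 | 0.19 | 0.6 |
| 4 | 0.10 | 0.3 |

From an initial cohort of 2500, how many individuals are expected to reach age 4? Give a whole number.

250

Expected survivors = N0 · l_4 = 2500 × 0.10 = 250 → 250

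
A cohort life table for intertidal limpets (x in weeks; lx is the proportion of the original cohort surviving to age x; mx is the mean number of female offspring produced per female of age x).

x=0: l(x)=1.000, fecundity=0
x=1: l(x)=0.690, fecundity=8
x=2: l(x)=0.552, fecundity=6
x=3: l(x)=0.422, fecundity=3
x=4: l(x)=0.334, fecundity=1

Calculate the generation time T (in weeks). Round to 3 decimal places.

1.656

lx·mx: 0, 5.52, 3.312, 1.266, 0.334 → R0 = 10.432
x·lx·mx: 0, 5.52, 6.624, 3.798, 1.336 → Σ = 17.278
T = 17.278 / 10.432 = 1.65625 → 1.656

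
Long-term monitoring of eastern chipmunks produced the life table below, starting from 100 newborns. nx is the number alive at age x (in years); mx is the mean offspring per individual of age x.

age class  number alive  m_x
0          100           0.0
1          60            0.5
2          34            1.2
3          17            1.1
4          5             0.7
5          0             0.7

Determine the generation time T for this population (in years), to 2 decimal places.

lx = nx/n0 = nx/100: 1, 0.6, 0.34, 0.17, 0.05, 0
lx·mx: 0, 0.3, 0.408, 0.187, 0.035, 0 → R0 = 0.93
x·lx·mx: 0, 0.3, 0.816, 0.561, 0.14, 0 → Σ = 1.817
T = 1.817 / 0.93 = 1.953763… → 1.95

1.95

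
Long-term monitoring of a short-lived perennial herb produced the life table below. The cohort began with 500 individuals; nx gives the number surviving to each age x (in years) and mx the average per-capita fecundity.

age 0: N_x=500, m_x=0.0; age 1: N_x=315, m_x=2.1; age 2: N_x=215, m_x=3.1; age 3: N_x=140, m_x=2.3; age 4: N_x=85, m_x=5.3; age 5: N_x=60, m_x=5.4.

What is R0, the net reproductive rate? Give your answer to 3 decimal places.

lx = nx/n0 = nx/500: 1, 0.63, 0.43, 0.28, 0.17, 0.12
lx·mx by age: 0, 1.323, 1.333, 0.644, 0.901, 0.648
R0 = Σ lx·mx = 4.849 → 4.849

4.849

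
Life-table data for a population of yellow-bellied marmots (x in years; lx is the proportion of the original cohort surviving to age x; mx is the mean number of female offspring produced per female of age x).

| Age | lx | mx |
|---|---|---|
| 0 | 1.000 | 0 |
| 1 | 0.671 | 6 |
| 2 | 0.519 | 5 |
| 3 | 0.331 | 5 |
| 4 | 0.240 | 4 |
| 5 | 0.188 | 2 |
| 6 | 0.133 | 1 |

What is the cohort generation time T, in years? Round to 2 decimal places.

2.12

lx·mx: 0, 4.026, 2.595, 1.655, 0.96, 0.376, 0.133 → R0 = 9.745
x·lx·mx: 0, 4.026, 5.19, 4.965, 3.84, 1.88, 0.798 → Σ = 20.699
T = 20.699 / 9.745 = 2.124064… → 2.12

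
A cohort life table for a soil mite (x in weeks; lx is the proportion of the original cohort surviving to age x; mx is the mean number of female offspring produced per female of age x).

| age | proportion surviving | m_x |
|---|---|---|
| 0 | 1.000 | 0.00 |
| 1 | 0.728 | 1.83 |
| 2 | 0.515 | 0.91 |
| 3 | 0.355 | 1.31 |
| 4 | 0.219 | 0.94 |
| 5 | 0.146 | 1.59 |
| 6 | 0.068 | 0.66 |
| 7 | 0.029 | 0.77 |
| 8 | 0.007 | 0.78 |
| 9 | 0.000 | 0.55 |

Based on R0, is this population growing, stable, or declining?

R0 = Σ lx·mx = 0 + 1.33224 + 0.46865 + 0.46505 + 0.20586 + 0.23214 + 0.04488 + 0.02233 + 0.00546 + 0 = 2.77661
R0 > 1, so the population is growing.

growing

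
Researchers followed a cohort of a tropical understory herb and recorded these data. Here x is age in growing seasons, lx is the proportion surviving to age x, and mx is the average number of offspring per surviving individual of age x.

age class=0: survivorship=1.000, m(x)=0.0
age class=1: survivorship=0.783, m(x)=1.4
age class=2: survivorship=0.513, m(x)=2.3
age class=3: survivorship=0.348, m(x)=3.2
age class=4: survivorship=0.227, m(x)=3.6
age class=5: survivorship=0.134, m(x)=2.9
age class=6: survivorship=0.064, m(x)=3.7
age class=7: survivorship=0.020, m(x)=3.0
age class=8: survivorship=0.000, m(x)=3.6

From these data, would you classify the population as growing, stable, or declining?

R0 = Σ lx·mx = 0 + 1.0962 + 1.1799 + 1.1136 + 0.8172 + 0.3886 + 0.2368 + 0.06 + 0 = 4.8923
R0 > 1, so the population is growing.

growing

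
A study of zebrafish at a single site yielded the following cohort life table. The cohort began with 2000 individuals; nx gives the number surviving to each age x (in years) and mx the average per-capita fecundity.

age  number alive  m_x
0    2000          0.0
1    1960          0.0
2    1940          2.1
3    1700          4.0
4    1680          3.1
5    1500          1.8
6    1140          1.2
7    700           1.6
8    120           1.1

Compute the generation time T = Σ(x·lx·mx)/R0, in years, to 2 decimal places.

lx = nx/n0 = nx/2000: 1, 0.98, 0.97, 0.85, 0.84, 0.75, 0.57, 0.35, 0.06
lx·mx: 0, 0, 2.037, 3.4, 2.604, 1.35, 0.684, 0.56, 0.066 → R0 = 10.701
x·lx·mx: 0, 0, 4.074, 10.2, 10.416, 6.75, 4.104, 3.92, 0.528 → Σ = 39.992
T = 39.992 / 10.701 = 3.737221… → 3.74

3.74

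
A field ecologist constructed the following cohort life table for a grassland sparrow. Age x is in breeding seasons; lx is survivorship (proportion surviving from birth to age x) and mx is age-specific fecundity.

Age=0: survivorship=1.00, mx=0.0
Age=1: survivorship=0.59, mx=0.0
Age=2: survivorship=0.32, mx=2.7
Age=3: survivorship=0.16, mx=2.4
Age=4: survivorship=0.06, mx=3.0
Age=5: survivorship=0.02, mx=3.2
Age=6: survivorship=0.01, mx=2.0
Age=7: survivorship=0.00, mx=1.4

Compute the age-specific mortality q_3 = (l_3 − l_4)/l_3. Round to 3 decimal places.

0.625

q_3 = (l_3 − l_4) / l_3 = (0.16 − 0.06) / 0.16
     = 0.1 / 0.16 = 0.625 → 0.625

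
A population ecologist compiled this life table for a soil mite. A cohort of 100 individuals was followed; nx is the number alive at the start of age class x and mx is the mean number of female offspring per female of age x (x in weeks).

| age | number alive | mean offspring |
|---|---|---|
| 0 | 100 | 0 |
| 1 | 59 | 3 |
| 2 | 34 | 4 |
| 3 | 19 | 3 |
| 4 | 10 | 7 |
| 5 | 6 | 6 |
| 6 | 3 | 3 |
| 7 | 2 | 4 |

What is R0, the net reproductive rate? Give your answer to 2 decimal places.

lx = nx/n0 = nx/100: 1, 0.59, 0.34, 0.19, 0.1, 0.06, 0.03, 0.02
lx·mx by age: 0, 1.77, 1.36, 0.57, 0.7, 0.36, 0.09, 0.08
R0 = Σ lx·mx = 4.93 → 4.93

4.93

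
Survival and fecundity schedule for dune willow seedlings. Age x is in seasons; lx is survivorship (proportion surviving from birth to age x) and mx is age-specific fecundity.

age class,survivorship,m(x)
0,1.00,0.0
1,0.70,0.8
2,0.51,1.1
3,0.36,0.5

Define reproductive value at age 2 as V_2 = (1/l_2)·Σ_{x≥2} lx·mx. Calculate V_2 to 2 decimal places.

lx·mx for x ≥ 2: 0.561, 0.18 → sum = 0.741
V_2 = 0.741 / l_2 = 0.741 / 0.51 = 1.452941… → 1.45

1.45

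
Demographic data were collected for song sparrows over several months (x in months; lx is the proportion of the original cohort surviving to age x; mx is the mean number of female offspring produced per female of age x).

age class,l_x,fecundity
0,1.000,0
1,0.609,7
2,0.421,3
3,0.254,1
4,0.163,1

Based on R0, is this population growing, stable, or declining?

growing

R0 = Σ lx·mx = 0 + 4.263 + 1.263 + 0.254 + 0.163 = 5.943
R0 > 1, so the population is growing.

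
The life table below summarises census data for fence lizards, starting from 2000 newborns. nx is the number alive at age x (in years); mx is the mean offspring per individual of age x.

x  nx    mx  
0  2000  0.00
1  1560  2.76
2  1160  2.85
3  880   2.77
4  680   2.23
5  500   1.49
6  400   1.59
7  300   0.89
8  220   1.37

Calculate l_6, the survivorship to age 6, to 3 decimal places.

l_6 = n_6/n_0 = 400/2000 = 0.2 → 0.200

0.200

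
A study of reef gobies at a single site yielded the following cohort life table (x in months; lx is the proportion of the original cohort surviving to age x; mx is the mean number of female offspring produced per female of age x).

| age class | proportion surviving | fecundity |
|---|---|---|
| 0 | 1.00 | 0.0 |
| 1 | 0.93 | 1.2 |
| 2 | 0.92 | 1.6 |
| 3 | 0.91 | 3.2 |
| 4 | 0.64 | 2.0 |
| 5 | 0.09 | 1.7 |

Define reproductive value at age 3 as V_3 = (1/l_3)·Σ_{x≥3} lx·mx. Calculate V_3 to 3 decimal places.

4.775

lx·mx for x ≥ 3: 2.912, 1.28, 0.153 → sum = 4.345
V_3 = 4.345 / l_3 = 4.345 / 0.91 = 4.774725… → 4.775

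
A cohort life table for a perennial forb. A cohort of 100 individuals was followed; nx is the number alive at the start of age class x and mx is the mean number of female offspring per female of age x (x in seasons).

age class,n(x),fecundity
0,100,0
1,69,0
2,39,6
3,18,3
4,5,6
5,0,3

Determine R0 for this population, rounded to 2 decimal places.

3.18

lx = nx/n0 = nx/100: 1, 0.69, 0.39, 0.18, 0.05, 0
lx·mx by age: 0, 0, 2.34, 0.54, 0.3, 0
R0 = Σ lx·mx = 3.18 → 3.18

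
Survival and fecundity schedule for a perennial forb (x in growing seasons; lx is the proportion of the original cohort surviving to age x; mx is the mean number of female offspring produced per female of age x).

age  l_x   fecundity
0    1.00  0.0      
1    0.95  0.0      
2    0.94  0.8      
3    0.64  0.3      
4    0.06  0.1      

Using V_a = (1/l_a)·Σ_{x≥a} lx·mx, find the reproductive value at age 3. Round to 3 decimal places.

lx·mx for x ≥ 3: 0.192, 0.006 → sum = 0.198
V_3 = 0.198 / l_3 = 0.198 / 0.64 = 0.309375 → 0.309

0.309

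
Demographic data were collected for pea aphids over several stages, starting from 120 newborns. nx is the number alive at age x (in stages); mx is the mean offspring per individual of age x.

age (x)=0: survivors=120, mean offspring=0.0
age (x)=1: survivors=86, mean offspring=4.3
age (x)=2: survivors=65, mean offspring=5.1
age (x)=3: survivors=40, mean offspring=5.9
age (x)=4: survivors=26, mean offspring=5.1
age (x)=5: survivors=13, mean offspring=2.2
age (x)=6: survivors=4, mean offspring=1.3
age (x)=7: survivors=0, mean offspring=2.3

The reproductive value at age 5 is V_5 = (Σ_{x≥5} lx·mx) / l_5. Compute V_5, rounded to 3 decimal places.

lx = nx/n0 = nx/120: 1, 0.71667…, 0.54167…, 0.33333…, 0.21667…, 0.10833…, 0.03333…, 0
lx·mx for x ≥ 5: 0.238333…, 0.043333…, 0 → sum = 0.281667…
V_5 = 0.281667… / l_5 = 0.281667… / 0.108333… = 2.6… → 2.600

2.600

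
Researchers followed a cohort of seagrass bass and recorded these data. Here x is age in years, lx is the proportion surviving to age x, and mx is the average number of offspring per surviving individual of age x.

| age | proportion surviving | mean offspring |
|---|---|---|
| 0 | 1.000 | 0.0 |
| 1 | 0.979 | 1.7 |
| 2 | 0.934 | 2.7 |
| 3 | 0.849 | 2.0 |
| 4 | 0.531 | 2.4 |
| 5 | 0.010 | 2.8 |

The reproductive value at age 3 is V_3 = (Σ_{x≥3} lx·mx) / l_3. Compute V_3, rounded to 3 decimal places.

3.534

lx·mx for x ≥ 3: 1.698, 1.2744, 0.028 → sum = 3.0004
V_3 = 3.0004 / l_3 = 3.0004 / 0.849 = 3.53404… → 3.534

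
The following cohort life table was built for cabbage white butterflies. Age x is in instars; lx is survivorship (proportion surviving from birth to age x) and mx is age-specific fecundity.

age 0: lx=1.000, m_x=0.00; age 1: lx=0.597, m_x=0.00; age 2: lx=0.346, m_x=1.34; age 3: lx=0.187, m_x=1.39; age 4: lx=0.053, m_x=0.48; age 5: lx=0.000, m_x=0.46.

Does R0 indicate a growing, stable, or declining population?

declining

R0 = Σ lx·mx = 0 + 0 + 0.46364 + 0.25993 + 0.02544 + 0 = 0.74901
R0 < 1, so the population is declining.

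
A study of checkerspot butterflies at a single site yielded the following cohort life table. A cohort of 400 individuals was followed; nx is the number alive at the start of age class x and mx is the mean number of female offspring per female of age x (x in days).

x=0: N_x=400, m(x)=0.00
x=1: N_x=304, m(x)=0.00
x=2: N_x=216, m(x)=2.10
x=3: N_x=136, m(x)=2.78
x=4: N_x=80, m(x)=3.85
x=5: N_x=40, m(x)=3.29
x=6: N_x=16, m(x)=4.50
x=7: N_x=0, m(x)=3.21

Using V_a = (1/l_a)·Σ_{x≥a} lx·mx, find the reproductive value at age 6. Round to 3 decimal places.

lx = nx/n0 = nx/400: 1, 0.76, 0.54, 0.34, 0.2, 0.1, 0.04, 0
lx·mx for x ≥ 6: 0.18, 0 → sum = 0.18
V_6 = 0.18 / l_6 = 0.18 / 0.04 = 4.5 → 4.500

4.500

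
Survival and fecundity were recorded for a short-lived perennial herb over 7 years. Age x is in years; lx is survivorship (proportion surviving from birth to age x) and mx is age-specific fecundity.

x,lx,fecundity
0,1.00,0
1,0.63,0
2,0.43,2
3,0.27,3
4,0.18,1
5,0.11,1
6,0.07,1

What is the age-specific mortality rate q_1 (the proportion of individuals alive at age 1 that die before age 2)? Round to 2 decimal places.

q_1 = (l_1 − l_2) / l_1 = (0.63 − 0.43) / 0.63
     = 0.2 / 0.63 = 0.31746… → 0.32

0.32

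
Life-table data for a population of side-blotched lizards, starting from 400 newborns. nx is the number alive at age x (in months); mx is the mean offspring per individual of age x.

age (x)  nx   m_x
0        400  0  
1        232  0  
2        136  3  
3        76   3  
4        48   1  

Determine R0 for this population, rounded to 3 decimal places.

lx = nx/n0 = nx/400: 1, 0.58, 0.34, 0.19, 0.12
lx·mx by age: 0, 0, 1.02, 0.57, 0.12
R0 = Σ lx·mx = 1.71 → 1.710

1.710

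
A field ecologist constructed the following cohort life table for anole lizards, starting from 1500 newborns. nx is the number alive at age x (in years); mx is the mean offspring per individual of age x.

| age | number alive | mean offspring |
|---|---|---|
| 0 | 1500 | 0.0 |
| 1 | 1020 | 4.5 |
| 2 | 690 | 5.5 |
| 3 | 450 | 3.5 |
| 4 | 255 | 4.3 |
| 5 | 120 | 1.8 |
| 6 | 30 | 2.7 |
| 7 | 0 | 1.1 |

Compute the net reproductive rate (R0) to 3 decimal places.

lx = nx/n0 = nx/1500: 1, 0.68, 0.46, 0.3, 0.17, 0.08, 0.02, 0
lx·mx by age: 0, 3.06, 2.53, 1.05, 0.731, 0.144, 0.054, 0
R0 = Σ lx·mx = 7.569 → 7.569

7.569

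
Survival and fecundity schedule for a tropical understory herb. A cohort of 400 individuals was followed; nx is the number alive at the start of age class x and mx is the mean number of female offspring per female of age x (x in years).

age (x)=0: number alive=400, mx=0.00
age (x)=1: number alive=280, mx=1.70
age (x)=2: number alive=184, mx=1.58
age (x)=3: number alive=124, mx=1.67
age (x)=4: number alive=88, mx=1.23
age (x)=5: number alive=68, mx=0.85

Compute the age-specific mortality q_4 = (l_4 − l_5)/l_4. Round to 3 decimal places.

lx = nx/n0 = nx/400: 1, 0.7, 0.46, 0.31, 0.22, 0.17
q_4 = (l_4 − l_5) / l_4 = (0.22 − 0.17) / 0.22
     = 0.05 / 0.22 = 0.227273… → 0.227

0.227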